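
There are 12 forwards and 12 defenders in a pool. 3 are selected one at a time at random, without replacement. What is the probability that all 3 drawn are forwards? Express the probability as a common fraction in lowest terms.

Multiply the conditional probabilities at each draw: 12/24 · 11/23 · 10/22 = 1320/12144 = 5/46.

5/46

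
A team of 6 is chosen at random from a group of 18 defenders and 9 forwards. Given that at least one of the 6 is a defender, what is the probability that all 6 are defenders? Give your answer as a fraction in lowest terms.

3094/49321

Work in counts. Selections with at least one defender: C(27,6) − C(9,6) = 296010 − 84 = 295926.
Of those, selections where all 6 are defenders: C(18,6) = 18564.
Conditional probability = 18564/295926 = 3094/49321.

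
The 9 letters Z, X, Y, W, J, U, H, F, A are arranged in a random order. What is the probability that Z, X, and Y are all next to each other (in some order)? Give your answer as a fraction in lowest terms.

There are 9! = 362880 arrangements.
Treat the three as one block: 7! placements × 3! orders within the block = 5040·6 = 30240.
Probability = 30240/362880 = 1/12.

1/12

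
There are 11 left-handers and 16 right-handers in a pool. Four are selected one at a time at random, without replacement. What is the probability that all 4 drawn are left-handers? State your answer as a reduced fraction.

11/585

Multiply the conditional probabilities at each draw: 11/27 · 10/26 · 9/25 · 8/24 = 7920/421200 = 11/585.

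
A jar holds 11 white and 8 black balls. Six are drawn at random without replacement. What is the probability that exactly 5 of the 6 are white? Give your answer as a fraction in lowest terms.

44/323

The sample space is all 6-subsets of the 19: C(19,6) = 27132.
Selections with exactly 5 white: choose 5 of the 11 white and 1 of the 8 black, C(11,5)·C(8,1) = 462·8 = 3696.
Probability = 3696/27132 = 44/323.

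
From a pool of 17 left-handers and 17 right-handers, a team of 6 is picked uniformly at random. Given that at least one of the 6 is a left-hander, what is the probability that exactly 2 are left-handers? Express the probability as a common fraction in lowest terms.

Work in counts. Selections with at least one left-hander: C(34,6) − C(17,6) = 1344904 − 12376 = 1332528.
Of those, selections where exactly 2 are left-handers: C(17,2)·C(17,4) = 136·2380 = 323680.
Conditional probability = 323680/1332528 = 1190/4899.

1190/4899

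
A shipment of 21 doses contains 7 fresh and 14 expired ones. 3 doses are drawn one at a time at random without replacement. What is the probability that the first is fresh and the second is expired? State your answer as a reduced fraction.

Multiply the conditional probabilities at each draw: 7/21 · 14/20 = 98/420 = 7/30.

7/30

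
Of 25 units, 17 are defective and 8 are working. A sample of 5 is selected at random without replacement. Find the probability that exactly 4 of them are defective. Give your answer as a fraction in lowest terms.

Total number of selections: C(25,5) = 53130.
Selections with exactly 4 defective: choose 4 of the 17 defective and 1 of the 8 working, C(17,4)·C(8,1) = 2380·8 = 19040.
Probability = 19040/53130 = 272/759.

272/759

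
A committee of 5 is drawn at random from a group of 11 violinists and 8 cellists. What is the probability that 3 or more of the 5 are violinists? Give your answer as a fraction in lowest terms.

429/646

Total selections: C(19,5) = 11628.
Favorable selections (3 or more violinists): C(11,3)·C(8,2) + C(11,4)·C(8,1) + C(11,5)·C(8,0) = 4620 + 2640 + 462 = 7722.
Probability = 7722/11628 = 429/646.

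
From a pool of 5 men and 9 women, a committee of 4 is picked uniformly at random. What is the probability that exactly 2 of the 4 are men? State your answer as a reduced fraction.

There are C(14,4) = 1001 ways to choose 4 from 14.
Selections with exactly 2 men: choose 2 of the 5 men and 2 of the 9 women, C(5,2)·C(9,2) = 10·36 = 360.
Probability = 360/1001.

360/1001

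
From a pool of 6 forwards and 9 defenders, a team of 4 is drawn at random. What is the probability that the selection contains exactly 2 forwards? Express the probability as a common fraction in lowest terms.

36/91

Total number of selections: C(15,4) = 1365.
Selections with exactly 2 forwards: choose 2 of the 6 forwards and 2 of the 9 defenders, C(6,2)·C(9,2) = 15·36 = 540.
Probability = 540/1365 = 36/91.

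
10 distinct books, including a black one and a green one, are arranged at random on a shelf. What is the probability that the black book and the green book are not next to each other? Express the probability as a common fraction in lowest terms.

4/5

There are 10! = 3628800 arrangements.
Arrangements with the black book and the green book adjacent: 2·9! = 725760.
So not adjacent: 3628800 − 725760 = 2903040, probability 2903040/3628800 = 4/5.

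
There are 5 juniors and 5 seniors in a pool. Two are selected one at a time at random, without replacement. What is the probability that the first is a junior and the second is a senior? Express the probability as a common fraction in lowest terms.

5/18

Multiply the conditional probabilities at each draw: 5/10 · 5/9 = 25/90 = 5/18.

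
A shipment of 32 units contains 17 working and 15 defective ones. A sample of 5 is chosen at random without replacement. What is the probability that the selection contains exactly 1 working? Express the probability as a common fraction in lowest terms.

There are C(32,5) = 201376 ways to choose 5 from 32.
Selections with exactly 1 working: choose 1 of the 17 working and 4 of the 15 defective, C(17,1)·C(15,4) = 17·1365 = 23205.
Probability = 23205/201376 = 3315/28768.

3315/28768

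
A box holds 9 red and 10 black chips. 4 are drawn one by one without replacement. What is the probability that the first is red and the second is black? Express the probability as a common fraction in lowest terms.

Multiply the conditional probabilities at each draw: 9/19 · 10/18 = 90/342 = 5/19.

5/19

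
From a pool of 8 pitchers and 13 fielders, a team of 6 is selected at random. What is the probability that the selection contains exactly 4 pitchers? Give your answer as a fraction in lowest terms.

Total number of selections: C(21,6) = 54264.
Selections with exactly 4 pitchers: choose 4 of the 8 pitchers and 2 of the 13 fielders, C(8,4)·C(13,2) = 70·78 = 5460.
Probability = 5460/54264 = 65/646.

65/646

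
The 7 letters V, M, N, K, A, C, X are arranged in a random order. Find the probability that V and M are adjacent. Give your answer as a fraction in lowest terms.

There are 7! = 5040 arrangements.
Treat V and M as a block: 6! arrangements of the blocks × 2 orders within the block = 2·720 = 1440.
Probability = 1440/5040 = 2/7.

2/7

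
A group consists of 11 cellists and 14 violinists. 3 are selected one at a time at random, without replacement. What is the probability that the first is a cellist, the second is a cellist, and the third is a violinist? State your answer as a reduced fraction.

Multiply the conditional probabilities at each draw: 11/25 · 10/24 · 14/23 = 1540/13800 = 77/690.

77/690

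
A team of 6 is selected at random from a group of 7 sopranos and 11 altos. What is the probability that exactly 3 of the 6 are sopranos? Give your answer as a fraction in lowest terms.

Total number of selections: C(18,6) = 18564.
Selections with exactly 3 sopranos: choose 3 of the 7 sopranos and 3 of the 11 altos, C(7,3)·C(11,3) = 35·165 = 5775.
Probability = 5775/18564 = 275/884.

275/884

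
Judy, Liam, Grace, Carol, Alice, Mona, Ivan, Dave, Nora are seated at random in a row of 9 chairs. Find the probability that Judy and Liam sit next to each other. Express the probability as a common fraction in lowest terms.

2/9

There are 9! = 362880 arrangements.
Treat Judy and Liam as a block: 8! arrangements of the blocks × 2 orders within the block = 2·40320 = 80640.
Probability = 80640/362880 = 2/9.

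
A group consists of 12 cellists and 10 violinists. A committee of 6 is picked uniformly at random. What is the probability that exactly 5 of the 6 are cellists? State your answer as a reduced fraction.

The sample space is all 6-subsets of the 22: C(22,6) = 74613.
Selections with exactly 5 cellists: choose 5 of the 12 cellists and 1 of the 10 violinists, C(12,5)·C(10,1) = 792·10 = 7920.
Probability = 7920/74613 = 240/2261.

240/2261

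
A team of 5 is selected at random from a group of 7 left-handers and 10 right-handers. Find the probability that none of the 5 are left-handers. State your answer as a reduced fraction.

9/221

There are C(17,5) = 6188 possible selections.
Selections with no left-handers (all right-handers): C(10,5) = 252.
Probability = 252/6188 = 9/221.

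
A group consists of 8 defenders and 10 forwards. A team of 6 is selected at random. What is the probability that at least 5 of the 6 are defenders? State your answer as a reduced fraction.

There are C(18,6) = 18564 ways to choose the 6.
Favorable selections (at least 5 defenders): C(8,5)·C(10,1) + C(8,6)·C(10,0) = 560 + 28 = 588.
Probability = 588/18564 = 7/221.

7/221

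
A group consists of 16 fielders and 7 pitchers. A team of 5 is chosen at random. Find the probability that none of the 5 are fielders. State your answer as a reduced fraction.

There are C(23,5) = 33649 possible selections.
Selections with no fielders (all pitchers): C(7,5) = 21.
Probability = 21/33649 = 3/4807.

3/4807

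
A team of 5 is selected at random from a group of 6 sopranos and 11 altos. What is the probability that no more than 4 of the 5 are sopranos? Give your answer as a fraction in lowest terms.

There are C(17,5) = 6188 ways to choose the 5.
The complement is exactly 5 sopranos: C(6,5)·C(11,0) = 6.
Probability = 1 − 6/6188 = 6182/6188 = 3091/3094.

3091/3094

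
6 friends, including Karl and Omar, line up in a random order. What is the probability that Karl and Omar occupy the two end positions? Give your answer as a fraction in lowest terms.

There are 6! = 720 arrangements.
Place Karl and Omar at the ends in 2 ways, arrange the remaining 4 in 4! = 24 ways: 2·24 = 48.
Probability = 48/720 = 1/15.

1/15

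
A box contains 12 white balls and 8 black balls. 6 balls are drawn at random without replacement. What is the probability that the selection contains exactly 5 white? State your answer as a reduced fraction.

There are C(20,6) = 38760 ways to choose 6 from 20.
Selections with exactly 5 white: choose 5 of the 12 white and 1 of the 8 black, C(12,5)·C(8,1) = 792·8 = 6336.
Probability = 6336/38760 = 264/1615.

264/1615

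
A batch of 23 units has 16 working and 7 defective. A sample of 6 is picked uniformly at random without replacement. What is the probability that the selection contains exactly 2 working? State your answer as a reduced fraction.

Total number of selections: C(23,6) = 100947.
Selections with exactly 2 working: choose 2 of the 16 working and 4 of the 7 defective, C(16,2)·C(7,4) = 120·35 = 4200.
Probability = 4200/100947 = 200/4807.

200/4807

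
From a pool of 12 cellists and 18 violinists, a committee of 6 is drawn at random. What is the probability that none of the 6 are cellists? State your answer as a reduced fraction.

There are C(30,6) = 593775 possible selections.
Selections with no cellists (all violinists): C(18,6) = 18564.
Probability = 18564/593775 = 68/2175.

68/2175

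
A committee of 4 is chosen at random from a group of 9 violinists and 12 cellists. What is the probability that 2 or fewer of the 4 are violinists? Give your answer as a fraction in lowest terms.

Total selections: C(21,4) = 5985.
Count the complement (more than 2 violinists): C(9,3)·C(12,1) + C(9,4)·C(12,0) = 1008 + 126 = 1134.
Probability = 1 − 1134/5985 = 4851/5985 = 77/95.

77/95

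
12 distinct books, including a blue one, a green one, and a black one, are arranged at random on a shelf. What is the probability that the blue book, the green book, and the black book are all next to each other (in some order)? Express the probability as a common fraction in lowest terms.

1/22

There are 12! = 479001600 arrangements.
Treat the three as one block: 10! placements × 3! orders within the block = 3628800·6 = 21772800.
Probability = 21772800/479001600 = 1/22.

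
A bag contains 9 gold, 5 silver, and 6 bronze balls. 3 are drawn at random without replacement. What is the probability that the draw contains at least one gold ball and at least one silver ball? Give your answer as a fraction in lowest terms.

There are C(20,3) = 1140 possible draws.
By inclusion-exclusion on the complements, draws missing all gold or all silver: C(11,3) + C(15,3) − C(6,3) = 165 + 455 − 20 = 600.
So draws with at least one of each: 1140 − 600 = 540, probability 540/1140 = 9/19.

9/19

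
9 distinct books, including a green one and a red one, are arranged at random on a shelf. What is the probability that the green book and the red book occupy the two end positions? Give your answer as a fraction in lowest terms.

There are 9! = 362880 arrangements.
Place the green book and the red book at the ends in 2 ways, arrange the remaining 7 in 7! = 5040 ways: 2·5040 = 10080.
Probability = 10080/362880 = 1/36.

1/36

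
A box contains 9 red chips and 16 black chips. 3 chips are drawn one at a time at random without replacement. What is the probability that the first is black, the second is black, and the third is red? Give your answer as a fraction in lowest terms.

18/115

Multiply the conditional probabilities at each draw: 16/25 · 15/24 · 9/23 = 2160/13800 = 18/115.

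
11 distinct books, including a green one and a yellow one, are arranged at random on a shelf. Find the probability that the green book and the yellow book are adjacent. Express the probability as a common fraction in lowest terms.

There are 11! = 39916800 arrangements.
Treat the green book and the yellow book as a block: 10! arrangements of the blocks × 2 orders within the block = 2·3628800 = 7257600.
Probability = 7257600/39916800 = 2/11.

2/11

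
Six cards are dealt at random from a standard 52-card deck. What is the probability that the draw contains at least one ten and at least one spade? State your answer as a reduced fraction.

There are C(52,6) = 20358520 possible draws.
By inclusion-exclusion on the complements, draws missing all tens or all spades: C(48,6) + C(39,6) − C(36,6) = 12271512 + 3262623 − 1947792 = 13586343.
So draws with at least one of each: 20358520 − 13586343 = 6772177, probability 6772177/20358520.

6772177/20358520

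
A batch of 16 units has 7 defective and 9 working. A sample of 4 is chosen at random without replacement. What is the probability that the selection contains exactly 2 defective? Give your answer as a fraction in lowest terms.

There are C(16,4) = 1820 ways to choose 4 from 16.
Selections with exactly 2 defective: choose 2 of the 7 defective and 2 of the 9 working, C(7,2)·C(9,2) = 21·36 = 756.
Probability = 756/1820 = 27/65.

27/65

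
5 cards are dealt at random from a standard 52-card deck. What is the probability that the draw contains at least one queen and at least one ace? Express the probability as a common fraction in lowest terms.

6509/64974

There are C(52,5) = 2598960 possible draws.
By inclusion-exclusion on the complements, draws missing all queens or all aces: C(48,5) + C(48,5) − C(44,5) = 1712304 + 1712304 − 1086008 = 2338600.
So draws with at least one of each: 2598960 − 2338600 = 260360, probability 260360/2598960 = 6509/64974.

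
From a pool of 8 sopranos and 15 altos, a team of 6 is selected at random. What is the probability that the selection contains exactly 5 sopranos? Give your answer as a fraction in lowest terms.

There are C(23,6) = 100947 ways to choose 6 from 23.
Selections with exactly 5 sopranos: choose 5 of the 8 sopranos and 1 of the 15 altos, C(8,5)·C(15,1) = 56·15 = 840.
Probability = 840/100947 = 40/4807.

40/4807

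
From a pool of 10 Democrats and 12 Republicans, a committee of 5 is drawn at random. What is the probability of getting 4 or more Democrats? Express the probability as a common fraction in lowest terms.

Total selections: C(22,5) = 26334.
Favorable selections (4 or more Democrats): C(10,4)·C(12,1) + C(10,5)·C(12,0) = 2520 + 252 = 2772.
Probability = 2772/26334 = 2/19.

2/19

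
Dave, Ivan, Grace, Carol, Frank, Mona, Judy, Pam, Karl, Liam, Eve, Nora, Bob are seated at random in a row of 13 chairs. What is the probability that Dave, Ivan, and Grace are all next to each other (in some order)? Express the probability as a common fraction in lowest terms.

1/26

There are 13! = 6227020800 arrangements.
Treat the three as one block: 11! placements × 3! orders within the block = 39916800·6 = 239500800.
Probability = 239500800/6227020800 = 1/26.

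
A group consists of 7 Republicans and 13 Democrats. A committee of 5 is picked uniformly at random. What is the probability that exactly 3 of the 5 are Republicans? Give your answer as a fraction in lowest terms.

455/2584

Total number of selections: C(20,5) = 15504.
Selections with exactly 3 Republicans: choose 3 of the 7 Republicans and 2 of the 13 Democrats, C(7,3)·C(13,2) = 35·78 = 2730.
Probability = 2730/15504 = 455/2584.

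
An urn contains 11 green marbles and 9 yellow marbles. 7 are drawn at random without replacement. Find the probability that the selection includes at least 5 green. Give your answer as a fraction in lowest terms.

88/323

Total selections: C(20,7) = 77520.
Favorable selections (at least 5 green): C(11,5)·C(9,2) + C(11,6)·C(9,1) + C(11,7)·C(9,0) = 16632 + 4158 + 330 = 21120.
Probability = 21120/77520 = 88/323.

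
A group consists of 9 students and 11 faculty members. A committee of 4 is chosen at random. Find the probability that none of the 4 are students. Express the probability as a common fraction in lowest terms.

22/323

There are C(20,4) = 4845 possible selections.
Selections with no students (all faculty members): C(11,4) = 330.
Probability = 330/4845 = 22/323.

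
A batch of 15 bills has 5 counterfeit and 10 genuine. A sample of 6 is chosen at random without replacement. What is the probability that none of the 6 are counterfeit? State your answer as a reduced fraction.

There are C(15,6) = 5005 possible selections.
Selections with no counterfeit (all genuine): C(10,6) = 210.
Probability = 210/5005 = 6/143.

6/143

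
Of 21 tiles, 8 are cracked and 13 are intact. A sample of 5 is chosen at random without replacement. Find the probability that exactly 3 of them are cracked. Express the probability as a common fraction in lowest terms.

208/969

There are C(21,5) = 20349 ways to choose 5 from 21.
Selections with exactly 3 cracked: choose 3 of the 8 cracked and 2 of the 13 intact, C(8,3)·C(13,2) = 56·78 = 4368.
Probability = 4368/20349 = 208/969.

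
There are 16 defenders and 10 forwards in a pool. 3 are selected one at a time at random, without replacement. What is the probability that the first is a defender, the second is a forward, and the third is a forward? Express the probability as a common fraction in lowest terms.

Multiply the conditional probabilities at each draw: 16/26 · 10/25 · 9/24 = 1440/15600 = 6/65.

6/65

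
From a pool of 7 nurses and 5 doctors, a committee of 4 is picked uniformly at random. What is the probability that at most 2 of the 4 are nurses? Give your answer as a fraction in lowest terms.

Total selections: C(12,4) = 495.
Count the complement (more than 2 nurses): C(7,3)·C(5,1) + C(7,4)·C(5,0) = 175 + 35 = 210.
Probability = 1 − 210/495 = 285/495 = 19/33.

19/33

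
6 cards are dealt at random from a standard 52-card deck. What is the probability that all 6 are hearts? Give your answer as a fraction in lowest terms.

33/391510

There are C(52,6) = 20358520 possible 6-card hands.
Hands that are all hearts: C(13,6) = 1716.
Probability = 1716/20358520 = 33/391510.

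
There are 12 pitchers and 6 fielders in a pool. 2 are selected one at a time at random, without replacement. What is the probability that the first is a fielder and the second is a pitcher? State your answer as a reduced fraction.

4/17

Multiply the conditional probabilities at each draw: 6/18 · 12/17 = 72/306 = 4/17.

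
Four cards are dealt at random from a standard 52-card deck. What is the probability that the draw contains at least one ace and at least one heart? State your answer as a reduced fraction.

There are C(52,4) = 270725 possible draws.
By inclusion-exclusion on the complements, draws missing all aces or all hearts: C(48,4) + C(39,4) − C(36,4) = 194580 + 82251 − 58905 = 217926.
So draws with at least one of each: 270725 − 217926 = 52799, probability 52799/270725.

52799/270725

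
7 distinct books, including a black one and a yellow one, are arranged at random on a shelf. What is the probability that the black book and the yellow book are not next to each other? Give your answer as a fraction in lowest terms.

5/7

There are 7! = 5040 arrangements.
Arrangements with the black book and the yellow book adjacent: 2·6! = 1440.
So not adjacent: 5040 − 1440 = 3600, probability 3600/5040 = 5/7.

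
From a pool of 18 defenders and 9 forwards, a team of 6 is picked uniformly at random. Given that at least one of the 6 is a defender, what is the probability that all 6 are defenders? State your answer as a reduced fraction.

3094/49321

Work in counts. Selections with at least one defender: C(27,6) − C(9,6) = 296010 − 84 = 295926.
Of those, selections where all 6 are defenders: C(18,6) = 18564.
Conditional probability = 18564/295926 = 3094/49321.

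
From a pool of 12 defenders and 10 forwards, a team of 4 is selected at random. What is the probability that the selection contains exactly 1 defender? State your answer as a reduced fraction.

288/1463

The sample space is all 4-subsets of the 22: C(22,4) = 7315.
Selections with exactly 1 defender: choose 1 of the 12 defenders and 3 of the 10 forwards, C(12,1)·C(10,3) = 12·120 = 1440.
Probability = 1440/7315 = 288/1463.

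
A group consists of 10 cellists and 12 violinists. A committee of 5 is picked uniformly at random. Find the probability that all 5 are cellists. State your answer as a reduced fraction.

There are C(22,5) = 26334 possible selections.
Selections with all cellists: C(10,5) = 252.
Probability = 252/26334 = 2/209.

2/209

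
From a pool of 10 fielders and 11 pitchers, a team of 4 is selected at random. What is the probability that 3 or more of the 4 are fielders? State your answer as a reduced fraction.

Total selections: C(21,4) = 5985.
Favorable selections (3 or more fielders): C(10,3)·C(11,1) + C(10,4)·C(11,0) = 1320 + 210 = 1530.
Probability = 1530/5985 = 34/133.

34/133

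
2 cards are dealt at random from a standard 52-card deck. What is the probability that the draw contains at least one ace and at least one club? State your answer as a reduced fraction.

29/442

There are C(52,2) = 1326 possible draws.
By inclusion-exclusion on the complements, draws missing all aces or all clubs: C(48,2) + C(39,2) − C(36,2) = 1128 + 741 − 630 = 1239.
So draws with at least one of each: 1326 − 1239 = 87, probability 87/1326 = 29/442.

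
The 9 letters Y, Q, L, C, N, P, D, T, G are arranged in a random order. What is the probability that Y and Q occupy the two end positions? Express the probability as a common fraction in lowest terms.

1/36

There are 9! = 362880 arrangements.
Place Y and Q at the ends in 2 ways, arrange the remaining 7 in 7! = 5040 ways: 2·5040 = 10080.
Probability = 10080/362880 = 1/36.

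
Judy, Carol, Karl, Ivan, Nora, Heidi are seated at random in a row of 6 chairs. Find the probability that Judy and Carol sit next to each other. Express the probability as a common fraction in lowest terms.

There are 6! = 720 arrangements.
Treat Judy and Carol as a block: 5! arrangements of the blocks × 2 orders within the block = 2·120 = 240.
Probability = 240/720 = 1/3.

1/3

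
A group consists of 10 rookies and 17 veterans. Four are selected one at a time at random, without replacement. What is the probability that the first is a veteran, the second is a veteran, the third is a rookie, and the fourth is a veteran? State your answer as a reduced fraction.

34/351

Multiply the conditional probabilities at each draw: 17/27 · 16/26 · 10/25 · 15/24 = 40800/421200 = 34/351.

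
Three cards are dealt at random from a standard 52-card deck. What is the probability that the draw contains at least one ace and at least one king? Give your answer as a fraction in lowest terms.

There are C(52,3) = 22100 possible draws.
By inclusion-exclusion on the complements, draws missing all aces or all kings: C(48,3) + C(48,3) − C(44,3) = 17296 + 17296 − 13244 = 21348.
So draws with at least one of each: 22100 − 21348 = 752, probability 752/22100 = 188/5525.

188/5525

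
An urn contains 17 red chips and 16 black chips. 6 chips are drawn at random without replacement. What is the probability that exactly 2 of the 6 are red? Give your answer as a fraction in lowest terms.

Total number of selections: C(33,6) = 1107568.
Selections with exactly 2 red: choose 2 of the 17 red and 4 of the 16 black, C(17,2)·C(16,4) = 136·1820 = 247520.
Probability = 247520/1107568 = 2210/9889.

2210/9889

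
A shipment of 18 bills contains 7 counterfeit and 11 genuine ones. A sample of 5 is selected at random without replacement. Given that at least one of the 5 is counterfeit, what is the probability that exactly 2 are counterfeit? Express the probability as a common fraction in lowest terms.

Work in counts. Selections with at least one counterfeit: C(18,5) − C(11,5) = 8568 − 462 = 8106.
Of those, selections where exactly 2 are counterfeit: C(7,2)·C(11,3) = 21·165 = 3465.
Conditional probability = 3465/8106 = 165/386.

165/386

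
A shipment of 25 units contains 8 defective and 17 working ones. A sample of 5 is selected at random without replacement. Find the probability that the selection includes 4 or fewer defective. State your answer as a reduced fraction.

There are C(25,5) = 53130 ways to choose the 5.
The complement is exactly 5 defective: C(8,5)·C(17,0) = 56.
Probability = 1 − 56/53130 = 53074/53130 = 3791/3795.

3791/3795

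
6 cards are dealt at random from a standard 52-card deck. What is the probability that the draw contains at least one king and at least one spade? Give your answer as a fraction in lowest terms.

There are C(52,6) = 20358520 possible draws.
By inclusion-exclusion on the complements, draws missing all kings or all spades: C(48,6) + C(39,6) − C(36,6) = 12271512 + 3262623 − 1947792 = 13586343.
So draws with at least one of each: 20358520 − 13586343 = 6772177, probability 6772177/20358520.

6772177/20358520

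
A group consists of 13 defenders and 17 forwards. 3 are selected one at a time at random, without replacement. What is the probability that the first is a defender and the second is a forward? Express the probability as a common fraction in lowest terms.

221/870

Multiply the conditional probabilities at each draw: 13/30 · 17/29 = 221/870.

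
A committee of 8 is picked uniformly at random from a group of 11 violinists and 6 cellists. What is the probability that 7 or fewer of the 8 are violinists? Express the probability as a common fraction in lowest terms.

Total selections: C(17,8) = 24310.
Favorable selections (7 or fewer violinists): C(11,2)·C(6,6) + C(11,3)·C(6,5) + C(11,4)·C(6,4) + C(11,5)·C(6,3) + C(11,6)·C(6,2) + C(11,7)·C(6,1) = 55 + 990 + 4950 + 9240 + 6930 + 1980 = 24145.
Probability = 24145/24310 = 439/442.

439/442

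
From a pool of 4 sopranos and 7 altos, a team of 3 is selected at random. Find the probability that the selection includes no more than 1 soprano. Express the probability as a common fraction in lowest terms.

119/165

Total selections: C(11,3) = 165.
Favorable selections (no more than 1 soprano): C(4,0)·C(7,3) + C(4,1)·C(7,2) = 35 + 84 = 119.
Probability = 119/165.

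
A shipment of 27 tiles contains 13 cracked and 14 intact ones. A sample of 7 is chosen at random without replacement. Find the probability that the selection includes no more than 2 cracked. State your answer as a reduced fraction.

463/2070

There are C(27,7) = 888030 ways to choose the 7.
Favorable selections (no more than 2 cracked): C(13,0)·C(14,7) + C(13,1)·C(14,6) + C(13,2)·C(14,5) = 3432 + 39039 + 156156 = 198627.
Probability = 198627/888030 = 463/2070.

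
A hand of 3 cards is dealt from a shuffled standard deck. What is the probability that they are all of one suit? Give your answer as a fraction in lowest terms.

22/425

There are C(52,3) = 22100 possible 3-card hands.
Hands of one suit: 4 suits × C(13,3) = 4·286 = 1144.
Probability = 1144/22100 = 22/425.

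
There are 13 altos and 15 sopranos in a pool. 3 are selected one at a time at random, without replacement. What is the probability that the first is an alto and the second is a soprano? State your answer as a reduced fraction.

Multiply the conditional probabilities at each draw: 13/28 · 15/27 = 195/756 = 65/252.

65/252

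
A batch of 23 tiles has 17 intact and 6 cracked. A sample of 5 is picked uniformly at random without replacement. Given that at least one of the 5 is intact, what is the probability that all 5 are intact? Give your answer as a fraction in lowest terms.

Work in counts. Selections with at least one intact: C(23,5) − C(6,5) = 33649 − 6 = 33643.
Of those, selections where all 5 are intact: C(17,5) = 6188.
Conditional probability = 6188/33643 = 364/1979.

364/1979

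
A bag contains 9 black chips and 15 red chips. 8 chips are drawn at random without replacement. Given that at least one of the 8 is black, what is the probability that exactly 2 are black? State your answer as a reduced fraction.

65/263

Work in counts. Selections with at least one black: C(24,8) − C(15,8) = 735471 − 6435 = 729036.
Of those, selections where exactly 2 are black: C(9,2)·C(15,6) = 36·5005 = 180180.
Conditional probability = 180180/729036 = 65/263.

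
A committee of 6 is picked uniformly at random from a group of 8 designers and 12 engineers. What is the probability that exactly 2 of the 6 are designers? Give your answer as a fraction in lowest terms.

The sample space is all 6-subsets of the 20: C(20,6) = 38760.
Selections with exactly 2 designers: choose 2 of the 8 designers and 4 of the 12 engineers, C(8,2)·C(12,4) = 28·495 = 13860.
Probability = 13860/38760 = 231/646.

231/646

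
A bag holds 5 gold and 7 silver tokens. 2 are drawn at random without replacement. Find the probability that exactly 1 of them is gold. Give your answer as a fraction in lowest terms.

35/66

The sample space is all 2-subsets of the 12: C(12,2) = 66.
Selections with exactly 1 gold: choose 1 of the 5 gold and 1 of the 7 silver, C(5,1)·C(7,1) = 5·7 = 35.
Probability = 35/66.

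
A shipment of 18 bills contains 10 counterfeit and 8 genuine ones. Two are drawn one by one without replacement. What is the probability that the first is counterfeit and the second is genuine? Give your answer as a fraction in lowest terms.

40/153

Multiply the conditional probabilities at each draw: 10/18 · 8/17 = 80/306 = 40/153.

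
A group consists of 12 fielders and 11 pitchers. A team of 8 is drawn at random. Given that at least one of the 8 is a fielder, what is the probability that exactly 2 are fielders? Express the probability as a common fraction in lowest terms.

Work in counts. Selections with at least one fielder: C(23,8) − C(11,8) = 490314 − 165 = 490149.
Of those, selections where exactly 2 are fielders: C(12,2)·C(11,6) = 66·462 = 30492.
Conditional probability = 30492/490149 = 308/4951.

308/4951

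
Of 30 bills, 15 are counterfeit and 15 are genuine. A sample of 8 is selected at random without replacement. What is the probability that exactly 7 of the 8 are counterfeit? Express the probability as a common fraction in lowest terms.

Total number of selections: C(30,8) = 5852925.
Selections with exactly 7 counterfeit: choose 7 of the 15 counterfeit and 1 of the 15 genuine, C(15,7)·C(15,1) = 6435·15 = 96525.
Probability = 96525/5852925 = 11/667.

11/667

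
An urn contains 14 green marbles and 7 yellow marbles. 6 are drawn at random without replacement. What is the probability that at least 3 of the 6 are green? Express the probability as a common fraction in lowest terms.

Total selections: C(21,6) = 54264.
Count the complement (fewer than 3 green): C(14,0)·C(7,6) + C(14,1)·C(7,5) + C(14,2)·C(7,4) = 7 + 294 + 3185 = 3486.
Probability = 1 − 3486/54264 = 50778/54264 = 1209/1292.

1209/1292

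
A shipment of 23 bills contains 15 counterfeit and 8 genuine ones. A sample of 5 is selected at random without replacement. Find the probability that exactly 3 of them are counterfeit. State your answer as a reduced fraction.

1820/4807

Total number of selections: C(23,5) = 33649.
Selections with exactly 3 counterfeit: choose 3 of the 15 counterfeit and 2 of the 8 genuine, C(15,3)·C(8,2) = 455·28 = 12740.
Probability = 12740/33649 = 1820/4807.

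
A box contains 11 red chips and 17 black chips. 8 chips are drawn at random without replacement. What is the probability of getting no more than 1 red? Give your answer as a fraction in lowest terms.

238/3105

There are C(28,8) = 3108105 ways to choose the 8.
Favorable selections (no more than 1 red): C(11,0)·C(17,8) + C(11,1)·C(17,7) = 24310 + 213928 = 238238.
Probability = 238238/3108105 = 238/3105.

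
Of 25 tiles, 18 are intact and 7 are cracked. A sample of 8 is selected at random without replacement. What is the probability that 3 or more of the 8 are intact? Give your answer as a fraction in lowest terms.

10914/10925

There are C(25,8) = 1081575 ways to choose the 8.
Favorable selections (3 or more intact): C(18,3)·C(7,5) + C(18,4)·C(7,4) + C(18,5)·C(7,3) + C(18,6)·C(7,2) + C(18,7)·C(7,1) + C(18,8)·C(7,0) = 17136 + 107100 + 299880 + 389844 + 222768 + 43758 = 1080486.
Probability = 1080486/1081575 = 10914/10925.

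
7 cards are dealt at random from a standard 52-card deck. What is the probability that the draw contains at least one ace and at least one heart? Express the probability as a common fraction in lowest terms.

53122231/133784560

There are C(52,7) = 133784560 possible draws.
By inclusion-exclusion on the complements, draws missing all aces or all hearts: C(48,7) + C(39,7) − C(36,7) = 73629072 + 15380937 − 8347680 = 80662329.
So draws with at least one of each: 133784560 − 80662329 = 53122231, probability 53122231/133784560.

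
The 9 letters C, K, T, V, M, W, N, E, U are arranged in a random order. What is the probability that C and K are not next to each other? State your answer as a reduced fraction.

There are 9! = 362880 arrangements.
Arrangements with C and K adjacent: 2·8! = 80640.
So not adjacent: 362880 − 80640 = 282240, probability 282240/362880 = 7/9.

7/9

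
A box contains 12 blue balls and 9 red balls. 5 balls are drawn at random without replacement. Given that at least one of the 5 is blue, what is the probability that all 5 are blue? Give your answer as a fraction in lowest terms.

88/2247

Work in counts. Selections with at least one blue: C(21,5) − C(9,5) = 20349 − 126 = 20223.
Of those, selections where all 5 are blue: C(12,5) = 792.
Conditional probability = 792/20223 = 88/2247.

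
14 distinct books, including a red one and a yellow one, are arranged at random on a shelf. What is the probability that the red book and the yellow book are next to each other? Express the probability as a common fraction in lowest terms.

1/7

There are 14! = 87178291200 arrangements.
Treat the red book and the yellow book as a block: 13! arrangements of the blocks × 2 orders within the block = 2·6227020800 = 12454041600.
Probability = 12454041600/87178291200 = 1/7.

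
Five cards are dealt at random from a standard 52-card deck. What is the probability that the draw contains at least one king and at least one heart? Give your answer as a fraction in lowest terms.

There are C(52,5) = 2598960 possible draws.
By inclusion-exclusion on the complements, draws missing all kings or all hearts: C(48,5) + C(39,5) − C(36,5) = 1712304 + 575757 − 376992 = 1911069.
So draws with at least one of each: 2598960 − 1911069 = 687891, probability 687891/2598960 = 229297/866320.

229297/866320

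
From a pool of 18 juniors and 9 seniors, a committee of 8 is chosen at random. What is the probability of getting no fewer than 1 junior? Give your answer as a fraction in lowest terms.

Total selections: C(27,8) = 2220075.
The complement is all 8 are seniors: C(9,8) = 9.
Probability = 1 − 9/2220075 = 2220066/2220075 = 246674/246675.

246674/246675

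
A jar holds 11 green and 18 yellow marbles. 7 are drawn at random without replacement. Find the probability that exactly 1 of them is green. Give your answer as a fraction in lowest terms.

1309/10005

Total number of selections: C(29,7) = 1560780.
Selections with exactly 1 green: choose 1 of the 11 green and 6 of the 18 yellow, C(11,1)·C(18,6) = 11·18564 = 204204.
Probability = 204204/1560780 = 1309/10005.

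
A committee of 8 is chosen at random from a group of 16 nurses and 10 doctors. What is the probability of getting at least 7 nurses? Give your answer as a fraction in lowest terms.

178/2185

There are C(26,8) = 1562275 ways to choose the 8.
Favorable selections (at least 7 nurses): C(16,7)·C(10,1) + C(16,8)·C(10,0) = 114400 + 12870 = 127270.
Probability = 127270/1562275 = 178/2185.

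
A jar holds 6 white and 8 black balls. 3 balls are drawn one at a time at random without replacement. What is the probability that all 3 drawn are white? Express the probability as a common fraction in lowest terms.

Multiply the conditional probabilities at each draw: 6/14 · 5/13 · 4/12 = 120/2184 = 5/91.

5/91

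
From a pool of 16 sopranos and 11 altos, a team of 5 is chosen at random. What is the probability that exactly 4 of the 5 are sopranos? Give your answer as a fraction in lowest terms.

There are C(27,5) = 80730 ways to choose 5 from 27.
Selections with exactly 4 sopranos: choose 4 of the 16 sopranos and 1 of the 11 altos, C(16,4)·C(11,1) = 1820·11 = 20020.
Probability = 20020/80730 = 154/621.

154/621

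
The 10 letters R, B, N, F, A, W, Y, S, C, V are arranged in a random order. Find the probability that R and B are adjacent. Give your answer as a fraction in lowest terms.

There are 10! = 3628800 arrangements.
Treat R and B as a block: 9! arrangements of the blocks × 2 orders within the block = 2·362880 = 725760.
Probability = 725760/3628800 = 1/5.

1/5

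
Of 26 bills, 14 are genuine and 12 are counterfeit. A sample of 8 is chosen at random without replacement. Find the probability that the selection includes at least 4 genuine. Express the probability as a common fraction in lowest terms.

There are C(26,8) = 1562275 ways to choose the 8.
Count the complement (fewer than 4 genuine): C(14,0)·C(12,8) + C(14,1)·C(12,7) + C(14,2)·C(12,6) + C(14,3)·C(12,5) = 495 + 11088 + 84084 + 288288 = 383955.
Probability = 1 − 383955/1562275 = 1178320/1562275 = 1648/2185.

1648/2185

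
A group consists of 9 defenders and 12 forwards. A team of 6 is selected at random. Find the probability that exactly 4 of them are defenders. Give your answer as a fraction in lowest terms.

There are C(21,6) = 54264 ways to choose 6 from 21.
Selections with exactly 4 defenders: choose 4 of the 9 defenders and 2 of the 12 forwards, C(9,4)·C(12,2) = 126·66 = 8316.
Probability = 8316/54264 = 99/646.

99/646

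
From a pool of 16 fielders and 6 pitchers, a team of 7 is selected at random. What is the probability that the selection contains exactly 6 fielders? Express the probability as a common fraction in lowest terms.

There are C(22,7) = 170544 ways to choose 7 from 22.
Selections with exactly 6 fielders: choose 6 of the 16 fielders and 1 of the 6 pitchers, C(16,6)·C(6,1) = 8008·6 = 48048.
Probability = 48048/170544 = 91/323.

91/323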